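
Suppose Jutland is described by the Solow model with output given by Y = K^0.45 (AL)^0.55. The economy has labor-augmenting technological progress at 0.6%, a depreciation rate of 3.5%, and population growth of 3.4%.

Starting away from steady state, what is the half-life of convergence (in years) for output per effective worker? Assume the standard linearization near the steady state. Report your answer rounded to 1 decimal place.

t_½ ≈ 16.8 years

Near the steady state the convergence rate is λ = (1 − α)(n + g + δ).
λ = (1 − 0.45) × 0.075 = 0.55 × 0.075 = 0.04125
Half-life = ln 2 / λ = 0.6931 / 0.04125 ≈ 16.80 years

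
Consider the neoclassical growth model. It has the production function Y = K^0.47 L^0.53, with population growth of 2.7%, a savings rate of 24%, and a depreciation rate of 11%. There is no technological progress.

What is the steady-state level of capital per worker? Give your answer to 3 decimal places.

In steady state, investment equals break-even investment: s·k^α = (n + δ)·k.
Rearranging, k^(1−α) = s / (n + δ).
k^0.53 = 0.24 / (0.027 + 0.110) = 0.24 / 0.137 = 1.7518
k* = 1.7518^(1/0.53) ≈ 2.8801

k* = 2.880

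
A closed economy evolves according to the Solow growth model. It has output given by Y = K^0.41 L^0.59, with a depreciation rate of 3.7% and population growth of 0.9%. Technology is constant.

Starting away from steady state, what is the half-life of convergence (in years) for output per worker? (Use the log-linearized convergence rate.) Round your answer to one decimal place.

about 25.5 years

Near the steady state the convergence rate is λ = (1 − α)(n + δ).
λ = (1 − 0.41) × 0.046 = 0.59 × 0.046 = 0.02714
Half-life = ln 2 / λ = 0.6931 / 0.02714 ≈ 25.54 years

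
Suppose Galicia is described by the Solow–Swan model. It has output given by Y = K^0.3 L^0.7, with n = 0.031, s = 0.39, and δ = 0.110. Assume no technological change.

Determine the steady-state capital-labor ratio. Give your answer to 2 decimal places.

k* ≈ 4.28

In steady state, investment equals break-even investment: s·k^α = (n + δ)·k.
Rearranging, k^(1−α) = s / (n + δ).
k^0.7 = 0.39 / (0.031 + 0.110) = 0.39 / 0.141 = 2.7660
k* = 2.7660^(1/0.7) ≈ 4.2778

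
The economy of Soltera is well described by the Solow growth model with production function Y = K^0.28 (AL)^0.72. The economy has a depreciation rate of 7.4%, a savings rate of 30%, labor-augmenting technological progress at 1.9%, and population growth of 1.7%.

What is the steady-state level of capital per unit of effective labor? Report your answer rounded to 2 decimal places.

k* ≈ 4.03

In steady state, investment equals break-even investment: s·k^α = (n + g + δ)·k.
Rearranging, k^(1−α) = s / (n + g + δ).
k^0.72 = 0.30 / (0.017 + 0.019 + 0.074) = 0.30 / 0.110 = 2.7273
k* = 2.7273^(1/0.72) ≈ 4.0289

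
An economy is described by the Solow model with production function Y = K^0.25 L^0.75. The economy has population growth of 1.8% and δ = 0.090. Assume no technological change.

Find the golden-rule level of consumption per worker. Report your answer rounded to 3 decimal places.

At the golden rule, f'(k) = n + δ, so α·k^(α−1) = n + δ and k_gold = (α/(n + δ))^(1/(1−α)).
k_gold = (0.25/0.108)^(1/0.75) = 2.3148^1.3333 ≈ 3.0620
c_gold = f(k_gold) − (n + δ)·k_gold = 1.3228 − 0.108×3.0620 ≈ 0.9921

c_gold ≈ 0.992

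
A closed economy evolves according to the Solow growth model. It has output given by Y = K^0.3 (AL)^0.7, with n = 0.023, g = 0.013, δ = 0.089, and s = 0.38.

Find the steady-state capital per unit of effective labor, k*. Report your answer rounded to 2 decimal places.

Steady state requires s·f(k) = (n + g + δ)·k, i.e. s·k^α = (n + g + δ)·k.
Dividing both sides by k: k^(1−α) = s / (n + g + δ).
k^0.7 = 0.38 / (0.023 + 0.013 + 0.089) = 0.38 / 0.125 = 3.0400
k* = 3.0400^(1/0.7) ≈ 4.8958

k* = 4.90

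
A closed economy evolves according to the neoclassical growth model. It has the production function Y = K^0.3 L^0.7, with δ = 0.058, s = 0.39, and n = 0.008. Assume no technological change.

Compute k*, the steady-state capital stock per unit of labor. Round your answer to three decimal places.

k* = 12.652

In steady state, investment equals break-even investment: s·k^α = (n + δ)·k.
Dividing both sides by k: k^(1−α) = s / (n + δ).
k^0.7 = 0.39 / (0.008 + 0.058) = 0.39 / 0.066 = 5.9091
k* = 5.9091^(1/0.7) ≈ 12.6524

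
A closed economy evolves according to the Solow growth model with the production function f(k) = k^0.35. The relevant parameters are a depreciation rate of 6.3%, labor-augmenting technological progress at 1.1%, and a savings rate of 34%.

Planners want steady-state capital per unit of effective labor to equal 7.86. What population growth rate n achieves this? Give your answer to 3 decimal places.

n ≈ 0.015

At the steady state, Δk = 0, so s·k^α = (n + g + δ)·k.
So s / (n + g + δ) = (k*)^(1−α) = 7.86^0.65 = 3.8197.
Therefore n + g + δ = s / 3.8197 = 0.34 / 3.8197 = 0.0890, so n = 0.0890 − 0.074 = 0.0150.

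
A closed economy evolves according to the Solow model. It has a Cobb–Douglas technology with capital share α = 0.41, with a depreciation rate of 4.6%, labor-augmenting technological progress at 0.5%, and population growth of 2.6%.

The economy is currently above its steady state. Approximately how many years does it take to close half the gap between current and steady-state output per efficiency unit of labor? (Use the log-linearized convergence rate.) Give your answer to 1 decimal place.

half-life ≈ 15.3 years

Near the steady state the convergence rate is λ = (1 − α)(n + g + δ).
λ = (1 − 0.41) × 0.077 = 0.59 × 0.077 = 0.04543
Half-life = ln 2 / λ = 0.6931 / 0.04543 ≈ 15.26 years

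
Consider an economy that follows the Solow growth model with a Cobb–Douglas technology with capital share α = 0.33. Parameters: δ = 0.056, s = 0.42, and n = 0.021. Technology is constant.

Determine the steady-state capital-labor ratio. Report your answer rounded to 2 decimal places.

k* ≈ 12.58

In steady state, investment equals break-even investment: s·k^α = (n + δ)·k.
Rearranging, k^(1−α) = s / (n + δ).
k^0.67 = 0.42 / (0.021 + 0.056) = 0.42 / 0.077 = 5.4545
k* = 5.4545^(1/0.67) ≈ 12.5787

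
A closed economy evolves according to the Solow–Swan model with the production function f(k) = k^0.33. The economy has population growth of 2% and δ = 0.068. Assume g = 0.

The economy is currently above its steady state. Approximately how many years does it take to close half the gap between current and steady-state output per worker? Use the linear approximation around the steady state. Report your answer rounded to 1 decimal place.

Near the steady state the convergence rate is λ = (1 − α)(n + δ).
λ = (1 − 0.33) × 0.088 = 0.67 × 0.088 = 0.05896
Half-life = ln 2 / λ = 0.6931 / 0.05896 ≈ 11.76 years

half-life ≈ 11.8 years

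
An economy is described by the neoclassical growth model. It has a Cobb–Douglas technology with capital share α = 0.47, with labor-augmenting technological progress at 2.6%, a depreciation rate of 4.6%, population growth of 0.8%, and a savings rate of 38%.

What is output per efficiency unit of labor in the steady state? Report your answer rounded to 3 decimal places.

y* = 3.982

Steady state requires s·f(k) = (n + g + δ)·k, i.e. s·k^α = (n + g + δ)·k.
Dividing both sides by k: k^(1−α) = s / (n + g + δ).
k^0.53 = 0.38 / (0.008 + 0.026 + 0.046) = 0.38 / 0.080 = 4.7500
k* = 4.7500^(1/0.53) ≈ 18.9139
y* = (k*)^α = 18.9139^0.47 ≈ 3.9819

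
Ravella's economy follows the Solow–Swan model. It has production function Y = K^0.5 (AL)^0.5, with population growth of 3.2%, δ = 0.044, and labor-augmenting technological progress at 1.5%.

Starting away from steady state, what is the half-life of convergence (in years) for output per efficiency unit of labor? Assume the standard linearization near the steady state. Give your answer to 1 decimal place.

Near the steady state the convergence rate is λ = (1 − α)(n + g + δ).
λ = (1 − 0.5) × 0.091 = 0.5 × 0.091 = 0.0455
Half-life = ln 2 / λ = 0.6931 / 0.0455 ≈ 15.23 years

t_½ ≈ 15.2 years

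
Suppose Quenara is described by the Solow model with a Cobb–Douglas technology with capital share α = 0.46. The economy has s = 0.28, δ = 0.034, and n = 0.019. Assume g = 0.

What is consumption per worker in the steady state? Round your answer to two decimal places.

Steady state requires s·f(k) = (n + δ)·k, i.e. s·k^α = (n + δ)·k.
Rearranging, k^(1−α) = s / (n + δ).
k^0.54 = 0.28 / (0.019 + 0.034) = 0.28 / 0.053 = 5.2830
k* = 5.2830^(1/0.54) ≈ 21.8106
y* = (k*)^α = 21.8106^0.46 ≈ 4.1285
c* = (1 − s)·y* = (1 − 0.28) × 4.1285 ≈ 2.9725

c* ≈ 2.97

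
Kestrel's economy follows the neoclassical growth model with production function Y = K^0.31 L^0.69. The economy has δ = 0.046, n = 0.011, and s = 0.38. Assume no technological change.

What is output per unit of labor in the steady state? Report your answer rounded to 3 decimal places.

In steady state, investment equals break-even investment: s·k^α = (n + δ)·k.
Dividing both sides by k: k^(1−α) = s / (n + δ).
k^0.69 = 0.38 / (0.011 + 0.046) = 0.38 / 0.057 = 6.6667
k* = 6.6667^(1/0.69) ≈ 15.6341
y* = (k*)^α = 15.6341^0.31 ≈ 2.3451

y* = 2.345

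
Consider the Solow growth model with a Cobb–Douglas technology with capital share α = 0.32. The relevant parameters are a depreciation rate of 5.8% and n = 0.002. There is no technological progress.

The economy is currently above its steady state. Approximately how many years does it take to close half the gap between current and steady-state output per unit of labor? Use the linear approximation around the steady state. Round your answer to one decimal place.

about 17.0 years

Near the steady state the convergence rate is λ = (1 − α)(n + δ).
λ = (1 − 0.32) × 0.060 = 0.68 × 0.060 = 0.0408
Half-life = ln 2 / λ = 0.6931 / 0.0408 ≈ 16.99 years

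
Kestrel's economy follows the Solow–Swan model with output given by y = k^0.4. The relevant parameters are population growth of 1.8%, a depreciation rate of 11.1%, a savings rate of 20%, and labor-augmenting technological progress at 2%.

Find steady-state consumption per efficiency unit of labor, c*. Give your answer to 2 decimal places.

c* ≈ 0.97

At the steady state, Δk = 0, so s·k^α = (n + g + δ)·k.
Dividing both sides by k: k^(1−α) = s / (n + g + δ).
k^0.6 = 0.20 / (0.018 + 0.020 + 0.111) = 0.20 / 0.149 = 1.3423
k* = 1.3423^(1/0.6) ≈ 1.6334
y* = (k*)^α = 1.6334^0.4 ≈ 1.2168
c* = (1 − s)·y* = (1 − 0.20) × 1.2168 ≈ 0.9734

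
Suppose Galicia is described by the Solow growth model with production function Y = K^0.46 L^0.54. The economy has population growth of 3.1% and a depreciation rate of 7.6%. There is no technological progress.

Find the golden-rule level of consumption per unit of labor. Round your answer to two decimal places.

At the golden rule, f'(k) = n + δ, so α·k^(α−1) = n + δ and k_gold = (α/(n + δ))^(1/(1−α)).
k_gold = (0.46/0.107)^(1/0.54) = 4.2991^1.8519 ≈ 14.8920
c_gold = f(k_gold) − (n + δ)·k_gold = 3.4638 − 0.107×14.8920 ≈ 1.8704

c_gold ≈ 1.87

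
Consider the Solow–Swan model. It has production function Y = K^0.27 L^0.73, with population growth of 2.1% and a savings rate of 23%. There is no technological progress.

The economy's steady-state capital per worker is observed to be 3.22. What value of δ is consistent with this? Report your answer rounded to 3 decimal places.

δ ≈ 0.077

Steady state requires s·f(k) = (n + δ)·k, i.e. s·k^α = (n + δ)·k.
So s / (n + δ) = (k*)^(1−α) = 3.22^0.73 = 2.3482.
Therefore n + δ = s / 2.3482 = 0.23 / 2.3482 = 0.0979, so δ = 0.0979 − 0.021 = 0.0769.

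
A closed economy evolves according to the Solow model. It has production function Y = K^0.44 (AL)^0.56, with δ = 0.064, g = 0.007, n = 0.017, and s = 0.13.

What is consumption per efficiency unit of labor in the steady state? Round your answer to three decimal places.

At the steady state, Δk = 0, so s·k^α = (n + g + δ)·k.
Rearranging, k^(1−α) = s / (n + g + δ).
k^0.56 = 0.13 / (0.017 + 0.007 + 0.064) = 0.13 / 0.088 = 1.4773
k* = 1.4773^(1/0.56) ≈ 2.0073
y* = (k*)^α = 2.0073^0.44 ≈ 1.3588
c* = (1 − s)·y* = (1 − 0.13) × 1.3588 ≈ 1.1822

c* = 1.182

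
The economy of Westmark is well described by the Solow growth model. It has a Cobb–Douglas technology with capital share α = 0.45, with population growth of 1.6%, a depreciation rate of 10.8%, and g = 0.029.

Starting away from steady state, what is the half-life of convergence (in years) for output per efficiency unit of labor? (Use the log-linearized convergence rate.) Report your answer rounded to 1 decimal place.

half-life ≈ 8.2 years

Near the steady state the convergence rate is λ = (1 − α)(n + g + δ).
λ = (1 − 0.45) × 0.153 = 0.55 × 0.153 = 0.08415
Half-life = ln 2 / λ = 0.6931 / 0.08415 ≈ 8.24 years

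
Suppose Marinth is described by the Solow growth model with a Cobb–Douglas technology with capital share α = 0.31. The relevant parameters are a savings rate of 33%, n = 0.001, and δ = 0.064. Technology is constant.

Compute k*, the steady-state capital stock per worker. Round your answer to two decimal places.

k* = 10.53

At the steady state, Δk = 0, so s·k^α = (n + δ)·k.
Dividing both sides by k: k^(1−α) = s / (n + δ).
k^0.69 = 0.33 / (0.001 + 0.064) = 0.33 / 0.065 = 5.0769
k* = 5.0769^(1/0.69) ≈ 10.5343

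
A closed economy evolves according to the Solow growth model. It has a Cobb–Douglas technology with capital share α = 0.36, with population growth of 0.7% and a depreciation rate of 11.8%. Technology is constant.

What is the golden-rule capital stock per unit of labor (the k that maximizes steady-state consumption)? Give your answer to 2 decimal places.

k_gold ≈ 5.22

The golden rule sets f'(k) = n + δ, i.e. α·k^(α−1) = n + δ.
So k^(1−α) = α / (n + δ) = 0.36 / 0.125 = 2.8800.
k_gold = 2.8800^(1/0.64) ≈ 5.2216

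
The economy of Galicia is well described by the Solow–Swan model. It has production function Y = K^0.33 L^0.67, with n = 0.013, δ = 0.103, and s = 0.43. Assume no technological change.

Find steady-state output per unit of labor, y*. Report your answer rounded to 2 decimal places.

y* ≈ 1.91

Steady state requires s·f(k) = (n + δ)·k, i.e. s·k^α = (n + δ)·k.
Dividing both sides by k: k^(1−α) = s / (n + δ).
k^0.67 = 0.43 / (0.013 + 0.103) = 0.43 / 0.116 = 3.7069
k* = 3.7069^(1/0.67) ≈ 7.0676
y* = (k*)^α = 7.0676^0.33 ≈ 1.9066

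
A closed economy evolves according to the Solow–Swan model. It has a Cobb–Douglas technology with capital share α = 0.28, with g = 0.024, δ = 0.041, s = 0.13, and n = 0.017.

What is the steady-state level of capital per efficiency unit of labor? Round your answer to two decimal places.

k* ≈ 1.90

In steady state, investment equals break-even investment: s·k^α = (n + g + δ)·k.
Rearranging, k^(1−α) = s / (n + g + δ).
k^0.72 = 0.13 / (0.017 + 0.024 + 0.041) = 0.13 / 0.082 = 1.5854
k* = 1.5854^(1/0.72) ≈ 1.8966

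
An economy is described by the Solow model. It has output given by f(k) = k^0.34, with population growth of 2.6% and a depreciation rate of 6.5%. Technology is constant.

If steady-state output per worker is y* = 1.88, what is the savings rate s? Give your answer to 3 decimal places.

s ≈ 0.310

Steady state requires s·f(k) = (n + δ)·k, i.e. s·k^α = (n + δ)·k.
Since y* = [s/(n + δ)]^(α/(1−α)), we have s/(n + δ) = (y*)^((1−α)/α) = 1.88^1.9412 = 3.4056.
Therefore s = 3.4056 × (n + δ) = 3.4056 × 0.091 = 0.3099.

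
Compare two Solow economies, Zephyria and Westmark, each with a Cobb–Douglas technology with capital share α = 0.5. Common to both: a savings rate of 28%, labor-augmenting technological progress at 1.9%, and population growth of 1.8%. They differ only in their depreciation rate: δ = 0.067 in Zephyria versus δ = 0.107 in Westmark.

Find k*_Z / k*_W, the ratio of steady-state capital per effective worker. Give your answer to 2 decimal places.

Steady-state k* = [s/(n + g + δ)]^(1/(1−α)), so the ratio is [ (s_Z/(n + g + δ)_Z) / (s_W/(n + g + δ)_W) ]^2.
s_Z/(n + g + δ)_Z = 0.28/0.104 = 2.6923; s_W/(n + g + δ)_W = 0.28/0.144 = 1.9444.
Ratio = (2.6923/1.9444)^2 = 1.3846^2 ≈ 1.9171

k*_Z / k*_W ≈ 1.92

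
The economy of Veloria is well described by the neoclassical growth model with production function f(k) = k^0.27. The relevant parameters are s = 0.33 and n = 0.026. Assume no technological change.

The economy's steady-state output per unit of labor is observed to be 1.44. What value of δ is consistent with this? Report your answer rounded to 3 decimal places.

δ ≈ 0.097

In steady state, investment equals break-even investment: s·k^α = (n + δ)·k.
Since y* = [s/(n + δ)]^(α/(1−α)), we have s/(n + δ) = (y*)^((1−α)/α) = 1.44^2.7037 = 2.6802.
Therefore n + δ = s / 2.6802 = 0.33 / 2.6802 = 0.1231, so δ = 0.1231 − 0.026 = 0.0971.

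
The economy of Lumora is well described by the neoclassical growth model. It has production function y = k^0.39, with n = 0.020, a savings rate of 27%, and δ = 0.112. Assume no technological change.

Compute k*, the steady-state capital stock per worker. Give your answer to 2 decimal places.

k* ≈ 3.23

Steady state requires s·f(k) = (n + δ)·k, i.e. s·k^α = (n + δ)·k.
Rearranging, k^(1−α) = s / (n + δ).
k^0.61 = 0.27 / (0.020 + 0.112) = 0.27 / 0.132 = 2.0455
k* = 2.0455^(1/0.61) ≈ 3.2323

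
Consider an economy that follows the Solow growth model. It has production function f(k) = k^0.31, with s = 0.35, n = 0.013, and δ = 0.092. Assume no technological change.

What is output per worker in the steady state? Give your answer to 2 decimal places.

At the steady state, Δk = 0, so s·k^α = (n + δ)·k.
Dividing both sides by k: k^(1−α) = s / (n + δ).
k^0.69 = 0.35 / (0.013 + 0.092) = 0.35 / 0.105 = 3.3333
k* = 3.3333^(1/0.69) ≈ 5.7252
y* = (k*)^α = 5.7252^0.31 ≈ 1.7176

y* = 1.72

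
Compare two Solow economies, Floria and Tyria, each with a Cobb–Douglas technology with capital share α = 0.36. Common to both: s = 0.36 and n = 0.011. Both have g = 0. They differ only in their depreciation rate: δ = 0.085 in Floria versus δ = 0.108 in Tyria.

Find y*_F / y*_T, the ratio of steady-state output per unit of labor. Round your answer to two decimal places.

Steady-state y* = [s/(n + δ)]^(α/(1−α)), so the ratio is [ (s_F/(n + δ)_F) / (s_T/(n + δ)_T) ]^0.5625.
s_F/(n + δ)_F = 0.36/0.096 = 3.7500; s_T/(n + δ)_T = 0.36/0.119 = 3.0252.
Ratio = (3.7500/3.0252)^0.5625 = 1.2396^0.5625 ≈ 1.1284

y*_F / y*_T ≈ 1.13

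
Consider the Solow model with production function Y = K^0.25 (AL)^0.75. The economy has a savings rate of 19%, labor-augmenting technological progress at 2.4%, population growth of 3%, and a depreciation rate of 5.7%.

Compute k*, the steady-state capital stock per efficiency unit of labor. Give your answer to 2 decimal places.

k* ≈ 2.05

At the steady state, Δk = 0, so s·k^α = (n + g + δ)·k.
Rearranging, k^(1−α) = s / (n + g + δ).
k^0.75 = 0.19 / (0.030 + 0.024 + 0.057) = 0.19 / 0.111 = 1.7117
k* = 1.7117^(1/0.75) ≈ 2.0476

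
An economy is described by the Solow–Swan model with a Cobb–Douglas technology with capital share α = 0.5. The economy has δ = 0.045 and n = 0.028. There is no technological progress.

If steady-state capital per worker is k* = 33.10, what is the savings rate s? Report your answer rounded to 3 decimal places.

Steady state requires s·f(k) = (n + δ)·k, i.e. s·k^α = (n + δ)·k.
So s / (n + δ) = (k*)^(1−α) = 33.10^0.5 = 5.7533.
Therefore s = 5.7533 × (n + δ) = 5.7533 × 0.073 = 0.4200.

s ≈ 0.420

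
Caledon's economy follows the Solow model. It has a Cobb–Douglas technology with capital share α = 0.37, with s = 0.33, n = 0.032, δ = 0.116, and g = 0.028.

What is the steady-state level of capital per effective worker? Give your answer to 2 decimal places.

Steady state requires s·f(k) = (n + g + δ)·k, i.e. s·k^α = (n + g + δ)·k.
Rearranging, k^(1−α) = s / (n + g + δ).
k^0.63 = 0.33 / (0.032 + 0.028 + 0.116) = 0.33 / 0.176 = 1.8750
k* = 1.8750^(1/0.63) ≈ 2.7123

k* ≈ 2.71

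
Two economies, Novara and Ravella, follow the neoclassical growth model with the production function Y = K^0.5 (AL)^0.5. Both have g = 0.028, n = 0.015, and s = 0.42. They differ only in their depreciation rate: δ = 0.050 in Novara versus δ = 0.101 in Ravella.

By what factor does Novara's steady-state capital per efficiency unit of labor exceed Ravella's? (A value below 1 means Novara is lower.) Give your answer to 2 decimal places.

k*_N / k*_R ≈ 2.40

Steady-state k* = [s/(n + g + δ)]^(1/(1−α)), so the ratio is [ (s_N/(n + g + δ)_N) / (s_R/(n + g + δ)_R) ]^2.
s_N/(n + g + δ)_N = 0.42/0.093 = 4.5161; s_R/(n + g + δ)_R = 0.42/0.144 = 2.9167.
Ratio = (4.5161/2.9167)^2 = 1.5484^2 ≈ 2.3975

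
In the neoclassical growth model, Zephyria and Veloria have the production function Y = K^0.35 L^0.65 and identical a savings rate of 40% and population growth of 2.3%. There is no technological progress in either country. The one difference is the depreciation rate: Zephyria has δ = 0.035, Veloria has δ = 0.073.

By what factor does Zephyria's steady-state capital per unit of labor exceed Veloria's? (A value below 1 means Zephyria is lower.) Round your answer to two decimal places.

Steady-state k* = [s/(n + δ)]^(1/(1−α)), so the ratio is [ (s_Z/(n + δ)_Z) / (s_V/(n + δ)_V) ]^1.5385.
s_Z/(n + δ)_Z = 0.40/0.058 = 6.8966; s_V/(n + δ)_V = 0.40/0.096 = 4.1667.
Ratio = (6.8966/4.1667)^1.5385 = 1.6552^1.5385 ≈ 2.1712

ratio ≈ 2.17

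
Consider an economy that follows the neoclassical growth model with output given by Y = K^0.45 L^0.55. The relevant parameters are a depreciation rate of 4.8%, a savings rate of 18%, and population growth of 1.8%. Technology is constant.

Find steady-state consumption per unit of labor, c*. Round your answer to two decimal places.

Steady state requires s·f(k) = (n + δ)·k, i.e. s·k^α = (n + δ)·k.
Rearranging, k^(1−α) = s / (n + δ).
k^0.55 = 0.18 / (0.018 + 0.048) = 0.18 / 0.066 = 2.7273
k* = 2.7273^(1/0.55) ≈ 6.1979
y* = (k*)^α = 6.1979^0.45 ≈ 2.2725
c* = (1 − s)·y* = (1 − 0.18) × 2.2725 ≈ 1.8635

c* = 1.86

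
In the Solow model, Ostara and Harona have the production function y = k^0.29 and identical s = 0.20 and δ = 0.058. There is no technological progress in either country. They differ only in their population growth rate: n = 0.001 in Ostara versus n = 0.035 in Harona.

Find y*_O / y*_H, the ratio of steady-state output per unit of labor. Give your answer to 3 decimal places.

Steady-state y* = [s/(n + δ)]^(α/(1−α)), so the ratio is [ (s_O/(n + δ)_O) / (s_H/(n + δ)_H) ]^0.4085.
s_O/(n + δ)_O = 0.20/0.059 = 3.3898; s_H/(n + δ)_H = 0.20/0.093 = 2.1505.
Ratio = (3.3898/2.1505)^0.4085 = 1.5763^0.4085 ≈ 1.2043

y*_O / y*_H ≈ 1.204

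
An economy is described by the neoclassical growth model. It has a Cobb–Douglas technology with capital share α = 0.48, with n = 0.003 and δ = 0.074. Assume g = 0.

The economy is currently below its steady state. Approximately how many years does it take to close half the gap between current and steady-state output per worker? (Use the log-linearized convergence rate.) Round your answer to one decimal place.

half-life ≈ 17.3 years

Near the steady state the convergence rate is λ = (1 − α)(n + δ).
λ = (1 − 0.48) × 0.077 = 0.52 × 0.077 = 0.04004
Half-life = ln 2 / λ = 0.6931 / 0.04004 ≈ 17.31 years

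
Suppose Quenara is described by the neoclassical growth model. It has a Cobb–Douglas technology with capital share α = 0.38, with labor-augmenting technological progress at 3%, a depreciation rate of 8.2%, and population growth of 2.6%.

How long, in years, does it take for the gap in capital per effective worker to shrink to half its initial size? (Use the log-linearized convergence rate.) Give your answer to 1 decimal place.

t_½ ≈ 8.1 years

Near the steady state the convergence rate is λ = (1 − α)(n + g + δ).
λ = (1 − 0.38) × 0.138 = 0.62 × 0.138 = 0.08556
Half-life = ln 2 / λ = 0.6931 / 0.08556 ≈ 8.10 years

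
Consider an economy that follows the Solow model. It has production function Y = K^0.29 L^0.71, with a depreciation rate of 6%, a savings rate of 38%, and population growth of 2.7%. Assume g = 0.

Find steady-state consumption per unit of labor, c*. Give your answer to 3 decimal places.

c* ≈ 1.132

Steady state requires s·f(k) = (n + δ)·k, i.e. s·k^α = (n + δ)·k.
Rearranging, k^(1−α) = s / (n + δ).
k^0.71 = 0.38 / (0.027 + 0.060) = 0.38 / 0.087 = 4.3678
k* = 4.3678^(1/0.71) ≈ 7.9759
y* = (k*)^α = 7.9759^0.29 ≈ 1.8261
c* = (1 − s)·y* = (1 − 0.38) × 1.8261 ≈ 1.1322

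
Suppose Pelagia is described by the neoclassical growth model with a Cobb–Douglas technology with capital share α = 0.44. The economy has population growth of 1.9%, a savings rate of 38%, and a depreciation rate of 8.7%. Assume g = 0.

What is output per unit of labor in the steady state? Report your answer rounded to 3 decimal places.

At the steady state, Δk = 0, so s·k^α = (n + δ)·k.
Rearranging, k^(1−α) = s / (n + δ).
k^0.56 = 0.38 / (0.019 + 0.087) = 0.38 / 0.106 = 3.5849
k* = 3.5849^(1/0.56) ≈ 9.7755
y* = (k*)^α = 9.7755^0.44 ≈ 2.7268

y* = 2.727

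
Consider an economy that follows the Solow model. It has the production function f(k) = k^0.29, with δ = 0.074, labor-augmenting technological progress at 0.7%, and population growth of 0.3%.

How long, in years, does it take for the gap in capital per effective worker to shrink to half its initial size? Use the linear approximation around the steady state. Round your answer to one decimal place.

Near the steady state the convergence rate is λ = (1 − α)(n + g + δ).
λ = (1 − 0.29) × 0.084 = 0.71 × 0.084 = 0.05964
Half-life = ln 2 / λ = 0.6931 / 0.05964 ≈ 11.62 years

t_½ ≈ 11.6 years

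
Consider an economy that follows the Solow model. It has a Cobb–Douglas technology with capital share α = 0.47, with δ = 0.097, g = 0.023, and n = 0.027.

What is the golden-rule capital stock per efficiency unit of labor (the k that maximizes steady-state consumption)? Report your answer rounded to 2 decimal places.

k_gold ≈ 8.96

The golden rule sets f'(k) = n + g + δ, i.e. α·k^(α−1) = n + g + δ.
So k^(1−α) = α / (n + g + δ) = 0.47 / 0.147 = 3.1973.
k_gold = 3.1973^(1/0.53) ≈ 8.9623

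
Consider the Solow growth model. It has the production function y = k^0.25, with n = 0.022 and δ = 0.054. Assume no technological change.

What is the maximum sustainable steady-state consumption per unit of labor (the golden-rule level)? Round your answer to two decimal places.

c_gold ≈ 1.12

At the golden rule, f'(k) = n + δ, so α·k^(α−1) = n + δ and k_gold = (α/(n + δ))^(1/(1−α)).
k_gold = (0.25/0.076)^(1/0.75) = 3.2895^1.3333 ≈ 4.8920
c_gold = f(k_gold) − (n + δ)·k_gold = 1.4872 − 0.076×4.8920 ≈ 1.1154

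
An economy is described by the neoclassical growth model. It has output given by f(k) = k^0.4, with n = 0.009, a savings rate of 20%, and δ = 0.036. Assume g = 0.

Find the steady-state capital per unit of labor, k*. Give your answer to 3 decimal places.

In steady state, investment equals break-even investment: s·k^α = (n + δ)·k.
Rearranging, k^(1−α) = s / (n + δ).
k^0.6 = 0.20 / (0.009 + 0.036) = 0.20 / 0.045 = 4.4444
k* = 4.4444^(1/0.6) ≈ 12.0140

k* = 12.014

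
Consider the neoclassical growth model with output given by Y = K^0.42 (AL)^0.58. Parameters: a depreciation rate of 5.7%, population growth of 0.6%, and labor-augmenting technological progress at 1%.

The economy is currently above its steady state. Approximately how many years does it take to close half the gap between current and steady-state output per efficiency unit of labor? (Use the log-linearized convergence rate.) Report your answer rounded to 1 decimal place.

about 16.4 years

Near the steady state the convergence rate is λ = (1 − α)(n + g + δ).
λ = (1 − 0.42) × 0.073 = 0.58 × 0.073 = 0.04234
Half-life = ln 2 / λ = 0.6931 / 0.04234 ≈ 16.37 years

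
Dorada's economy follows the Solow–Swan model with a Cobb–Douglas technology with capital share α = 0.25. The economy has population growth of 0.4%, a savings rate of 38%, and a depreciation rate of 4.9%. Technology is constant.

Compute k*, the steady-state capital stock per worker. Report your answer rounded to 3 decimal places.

At the steady state, Δk = 0, so s·k^α = (n + δ)·k.
Rearranging, k^(1−α) = s / (n + δ).
k^0.75 = 0.38 / (0.004 + 0.049) = 0.38 / 0.053 = 7.1698
k* = 7.1698^(1/0.75) ≈ 13.8253

k* ≈ 13.825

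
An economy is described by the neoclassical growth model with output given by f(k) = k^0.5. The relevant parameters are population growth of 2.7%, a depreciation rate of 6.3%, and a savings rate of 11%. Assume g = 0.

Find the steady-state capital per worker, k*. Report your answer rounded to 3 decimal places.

In steady state, investment equals break-even investment: s·k^α = (n + δ)·k.
Rearranging, k^(1−α) = s / (n + δ).
k^0.5 = 0.11 / (0.027 + 0.063) = 0.11 / 0.090 = 1.2222
k* = 1.2222^(1/0.5) ≈ 1.4938

k* = 1.494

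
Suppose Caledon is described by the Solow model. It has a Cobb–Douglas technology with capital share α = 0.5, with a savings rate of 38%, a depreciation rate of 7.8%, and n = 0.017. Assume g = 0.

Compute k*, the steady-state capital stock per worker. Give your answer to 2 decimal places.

At the steady state, Δk = 0, so s·k^α = (n + δ)·k.
Rearranging, k^(1−α) = s / (n + δ).
k^0.5 = 0.38 / (0.017 + 0.078) = 0.38 / 0.095 = 4.0000
k* = 4.0000^(1/0.5) ≈ 16.0000

k* ≈ 16.00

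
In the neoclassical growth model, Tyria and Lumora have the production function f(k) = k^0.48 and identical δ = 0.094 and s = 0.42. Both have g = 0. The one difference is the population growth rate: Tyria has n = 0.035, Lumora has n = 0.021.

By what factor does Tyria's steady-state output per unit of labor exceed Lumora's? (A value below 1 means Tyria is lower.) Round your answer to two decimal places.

y*_T / y*_L ≈ 0.90

Steady-state y* = [s/(n + δ)]^(α/(1−α)), so the ratio is [ (s_T/(n + δ)_T) / (s_L/(n + δ)_L) ]^0.9231.
s_T/(n + δ)_T = 0.42/0.129 = 3.2558; s_L/(n + δ)_L = 0.42/0.115 = 3.6522.
Ratio = (3.2558/3.6522)^0.9231 = 0.8915^0.9231 ≈ 0.8994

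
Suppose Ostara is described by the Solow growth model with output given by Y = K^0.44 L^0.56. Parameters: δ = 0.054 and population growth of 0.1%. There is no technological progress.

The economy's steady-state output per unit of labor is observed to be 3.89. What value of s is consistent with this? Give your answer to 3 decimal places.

In steady state, investment equals break-even investment: s·k^α = (n + δ)·k.
Since y* = [s/(n + δ)]^(α/(1−α)), we have s/(n + δ) = (y*)^((1−α)/α) = 3.89^1.2727 = 5.6342.
Therefore s = 5.6342 × (n + δ) = 5.6342 × 0.055 = 0.3099.

s ≈ 0.310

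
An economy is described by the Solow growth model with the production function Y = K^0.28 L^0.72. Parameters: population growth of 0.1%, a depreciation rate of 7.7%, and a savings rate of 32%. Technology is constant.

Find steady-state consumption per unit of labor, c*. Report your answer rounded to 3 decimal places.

At the steady state, Δk = 0, so s·k^α = (n + δ)·k.
Rearranging, k^(1−α) = s / (n + δ).
k^0.72 = 0.32 / (0.001 + 0.077) = 0.32 / 0.078 = 4.1026
k* = 4.1026^(1/0.72) ≈ 7.1035
y* = (k*)^α = 7.1035^0.28 ≈ 1.7315
c* = (1 − s)·y* = (1 − 0.32) × 1.7315 ≈ 1.1774

c* = 1.177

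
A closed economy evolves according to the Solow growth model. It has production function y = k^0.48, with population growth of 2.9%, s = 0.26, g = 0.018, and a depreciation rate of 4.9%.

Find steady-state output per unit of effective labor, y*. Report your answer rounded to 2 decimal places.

y* ≈ 2.51

Steady state requires s·f(k) = (n + g + δ)·k, i.e. s·k^α = (n + g + δ)·k.
Dividing both sides by k: k^(1−α) = s / (n + g + δ).
k^0.52 = 0.26 / (0.029 + 0.018 + 0.049) = 0.26 / 0.096 = 2.7083
k* = 2.7083^(1/0.52) ≈ 6.7937
y* = (k*)^α = 6.7937^0.48 ≈ 2.5085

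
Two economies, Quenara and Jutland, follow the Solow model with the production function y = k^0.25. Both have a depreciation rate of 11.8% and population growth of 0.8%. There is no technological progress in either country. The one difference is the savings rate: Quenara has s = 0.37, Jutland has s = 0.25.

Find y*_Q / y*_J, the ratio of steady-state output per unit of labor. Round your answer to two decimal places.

Steady-state y* = [s/(n + δ)]^(α/(1−α)), so the ratio is [ (s_Q/(n + δ)_Q) / (s_J/(n + δ)_J) ]^0.3333.
s_Q/(n + δ)_Q = 0.37/0.126 = 2.9365; s_J/(n + δ)_J = 0.25/0.126 = 1.9841.
Ratio = (2.9365/1.9841)^0.3333 = 1.4800^0.3333 ≈ 1.1396

ratio ≈ 1.14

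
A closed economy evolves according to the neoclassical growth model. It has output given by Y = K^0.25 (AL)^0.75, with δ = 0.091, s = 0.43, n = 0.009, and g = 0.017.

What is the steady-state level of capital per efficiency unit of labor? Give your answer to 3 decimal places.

k* ≈ 5.672

In steady state, investment equals break-even investment: s·k^α = (n + g + δ)·k.
Dividing both sides by k: k^(1−α) = s / (n + g + δ).
k^0.75 = 0.43 / (0.009 + 0.017 + 0.091) = 0.43 / 0.117 = 3.6752
k* = 3.6752^(1/0.75) ≈ 5.6716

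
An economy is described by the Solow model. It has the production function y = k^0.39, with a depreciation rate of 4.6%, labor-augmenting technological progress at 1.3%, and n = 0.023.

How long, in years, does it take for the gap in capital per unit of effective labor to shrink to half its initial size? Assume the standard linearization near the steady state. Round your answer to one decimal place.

half-life ≈ 13.9 years

Near the steady state the convergence rate is λ = (1 − α)(n + g + δ).
λ = (1 − 0.39) × 0.082 = 0.61 × 0.082 = 0.05002
Half-life = ln 2 / λ = 0.6931 / 0.05002 ≈ 13.86 years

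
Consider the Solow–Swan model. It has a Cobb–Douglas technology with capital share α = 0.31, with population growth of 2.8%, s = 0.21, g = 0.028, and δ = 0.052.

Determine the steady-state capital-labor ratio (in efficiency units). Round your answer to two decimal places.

In steady state, investment equals break-even investment: s·k^α = (n + g + δ)·k.
Rearranging, k^(1−α) = s / (n + g + δ).
k^0.69 = 0.21 / (0.028 + 0.028 + 0.052) = 0.21 / 0.108 = 1.9444
k* = 1.9444^(1/0.69) ≈ 2.6214

k* ≈ 2.62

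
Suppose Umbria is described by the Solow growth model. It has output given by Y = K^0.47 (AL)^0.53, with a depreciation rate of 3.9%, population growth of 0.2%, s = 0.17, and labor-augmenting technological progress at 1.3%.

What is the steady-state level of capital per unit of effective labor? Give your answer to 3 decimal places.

At the steady state, Δk = 0, so s·k^α = (n + g + δ)·k.
Rearranging, k^(1−α) = s / (n + g + δ).
k^0.53 = 0.17 / (0.002 + 0.013 + 0.039) = 0.17 / 0.054 = 3.1481
k* = 3.1481^(1/0.53) ≈ 8.7039

k* ≈ 8.704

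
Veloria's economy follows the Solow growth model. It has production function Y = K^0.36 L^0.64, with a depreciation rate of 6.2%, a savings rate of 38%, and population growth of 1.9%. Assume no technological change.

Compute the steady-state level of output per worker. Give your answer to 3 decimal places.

In steady state, investment equals break-even investment: s·k^α = (n + δ)·k.
Dividing both sides by k: k^(1−α) = s / (n + δ).
k^0.64 = 0.38 / (0.019 + 0.062) = 0.38 / 0.081 = 4.6914
k* = 4.6914^(1/0.64) ≈ 11.1921
y* = (k*)^α = 11.1921^0.36 ≈ 2.3857

y* = 2.386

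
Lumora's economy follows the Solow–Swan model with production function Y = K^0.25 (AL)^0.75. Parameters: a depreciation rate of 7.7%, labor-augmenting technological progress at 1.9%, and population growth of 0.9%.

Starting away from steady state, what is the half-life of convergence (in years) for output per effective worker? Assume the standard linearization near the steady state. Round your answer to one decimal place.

half-life ≈ 8.8 years

Near the steady state the convergence rate is λ = (1 − α)(n + g + δ).
λ = (1 − 0.25) × 0.105 = 0.75 × 0.105 = 0.07875
Half-life = ln 2 / λ = 0.6931 / 0.07875 ≈ 8.80 years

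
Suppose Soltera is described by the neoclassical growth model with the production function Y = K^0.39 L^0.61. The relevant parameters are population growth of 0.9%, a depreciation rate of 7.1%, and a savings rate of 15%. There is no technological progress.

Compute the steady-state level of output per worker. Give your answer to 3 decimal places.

y* ≈ 1.495

Steady state requires s·f(k) = (n + δ)·k, i.e. s·k^α = (n + δ)·k.
Rearranging, k^(1−α) = s / (n + δ).
k^0.61 = 0.15 / (0.009 + 0.071) = 0.15 / 0.080 = 1.8750
k* = 1.8750^(1/0.61) ≈ 2.8025
y* = (k*)^α = 2.8025^0.39 ≈ 1.4947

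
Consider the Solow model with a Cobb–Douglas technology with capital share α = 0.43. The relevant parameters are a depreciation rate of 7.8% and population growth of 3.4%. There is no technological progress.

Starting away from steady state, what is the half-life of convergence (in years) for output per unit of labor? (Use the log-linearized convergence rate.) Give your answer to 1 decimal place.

about 10.9 years

Near the steady state the convergence rate is λ = (1 − α)(n + δ).
λ = (1 − 0.43) × 0.112 = 0.57 × 0.112 = 0.06384
Half-life = ln 2 / λ = 0.6931 / 0.06384 ≈ 10.86 years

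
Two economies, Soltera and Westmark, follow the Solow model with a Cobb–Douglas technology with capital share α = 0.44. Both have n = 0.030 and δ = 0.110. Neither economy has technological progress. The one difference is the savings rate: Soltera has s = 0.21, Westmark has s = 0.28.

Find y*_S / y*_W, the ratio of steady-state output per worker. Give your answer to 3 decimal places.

Steady-state y* = [s/(n + δ)]^(α/(1−α)), so the ratio is [ (s_S/(n + δ)_S) / (s_W/(n + δ)_W) ]^0.7857.
s_S/(n + δ)_S = 0.21/0.140 = 1.5000; s_W/(n + δ)_W = 0.28/0.140 = 2.0000.
Ratio = (1.5000/2.0000)^0.7857 = 0.7500^0.7857 ≈ 0.7977

ratio ≈ 0.798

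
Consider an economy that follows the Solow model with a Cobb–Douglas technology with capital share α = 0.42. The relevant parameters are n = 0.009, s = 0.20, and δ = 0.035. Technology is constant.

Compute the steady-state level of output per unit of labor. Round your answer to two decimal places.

y* = 2.99

At the steady state, Δk = 0, so s·k^α = (n + δ)·k.
Rearranging, k^(1−α) = s / (n + δ).
k^0.58 = 0.20 / (0.009 + 0.035) = 0.20 / 0.044 = 4.5455
k* = 4.5455^(1/0.58) ≈ 13.6070
y* = (k*)^α = 13.6070^0.42 ≈ 2.9935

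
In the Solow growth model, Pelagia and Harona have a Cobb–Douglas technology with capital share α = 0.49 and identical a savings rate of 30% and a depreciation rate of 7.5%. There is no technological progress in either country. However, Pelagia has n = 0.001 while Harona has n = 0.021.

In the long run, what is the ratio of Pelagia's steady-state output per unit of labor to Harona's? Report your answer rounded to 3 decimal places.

ratio ≈ 1.252

Steady-state y* = [s/(n + δ)]^(α/(1−α)), so the ratio is [ (s_P/(n + δ)_P) / (s_H/(n + δ)_H) ]^0.9608.
s_P/(n + δ)_P = 0.30/0.076 = 3.9474; s_H/(n + δ)_H = 0.30/0.096 = 3.1250.
Ratio = (3.9474/3.1250)^0.9608 = 1.2632^0.9608 ≈ 1.2517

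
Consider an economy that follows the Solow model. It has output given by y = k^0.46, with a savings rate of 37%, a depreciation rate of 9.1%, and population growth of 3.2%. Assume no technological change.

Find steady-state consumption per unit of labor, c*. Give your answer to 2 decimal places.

c* = 1.61

At the steady state, Δk = 0, so s·k^α = (n + δ)·k.
Rearranging, k^(1−α) = s / (n + δ).
k^0.54 = 0.37 / (0.032 + 0.091) = 0.37 / 0.123 = 3.0081
k* = 3.0081^(1/0.54) ≈ 7.6865
y* = (k*)^α = 7.6865^0.46 ≈ 2.5553
c* = (1 − s)·y* = (1 − 0.37) × 2.5553 ≈ 1.6098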